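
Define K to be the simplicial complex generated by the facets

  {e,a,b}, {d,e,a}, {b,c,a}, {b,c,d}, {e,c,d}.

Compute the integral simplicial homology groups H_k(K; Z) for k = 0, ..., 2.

Take the total order a < b < c < d < e on the vertex set. Then K (dimension 2) consists of the simplices:

  0-simplices (5): a, b, c, d, e
  1-simplices (10): ab, ac, ad, ae, bc, bd, be, cd, ce, de
  2-simplices (5): abc, abe, ade, bcd, cde

giving chain groups C_0 ≅ Z^5, C_1 ≅ Z^10, C_2 ≅ Z^5.

Boundary ∂_1: C_1 → C_0 sends each edge [p,q] (with p < q) to q − p. For instance
  ∂bd = d − b.
The resulting 5×10 matrix has rank 4, and its Smith normal form has invariant factors (1,1,1,1).

Boundary ∂_2: C_2 → C_1 sends each 2-simplex [p,q,r] to [q,r] − [p,r] + [p,q]. For instance
  ∂bcd = cd − bd + bc,
  ∂cde = de − ce + cd.
The resulting 10×5 matrix has rank 5, and its Smith normal form has invariant factors (1,1,1,1,1).

Computing H_k = (kernel of ∂_k) / (image of ∂_{k+1}):

  H_0: rank C_0 − rank ∂_1 = 5 − 4 = 1, and the invariant factors of ∂_1 are all 1, so H_0 = Z.
  H_1: rank ker ∂_1 − rank ∂_2 = (10 − 4) − 5 = 1, and the invariant factors of ∂_2 are all 1, so H_1 = Z.
  H_2: rank ker ∂_2 − rank ∂_3 = (5 − 5) − 0 = 0, and there is no ∂_3, so H_2 = 0.

(K is a triangulation of the Möbius band.)

H_0 = Z,  H_1 = Z,  H_2 = 0.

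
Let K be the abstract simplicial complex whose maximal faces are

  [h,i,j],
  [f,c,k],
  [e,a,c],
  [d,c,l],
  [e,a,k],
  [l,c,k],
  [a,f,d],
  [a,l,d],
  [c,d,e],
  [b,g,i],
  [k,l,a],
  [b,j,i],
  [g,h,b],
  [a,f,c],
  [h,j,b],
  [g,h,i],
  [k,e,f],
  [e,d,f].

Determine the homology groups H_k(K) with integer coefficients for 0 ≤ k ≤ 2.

Fix the vertex order a < b < c < d < e < f < g < h < i < j < k < l and write every simplex with vertices in increasing order. Then dim K = 2 and the simplices of K are:

  0-simplices (12): a, b, c, d, e, f, g, h, i, j, k, l
  1-simplices (27): ac, ad, ae, af, ak, al, bg, bh, bi, bj, cd, ce, cf, ck, cl, de, df, dl, ef, ek, fk, gh, gi, hi, hj, ij, kl
  2-simplices (18): ace, acf, adf, adl, aek, akl, bgh, bgi, bhj, bij, cde, cdl, cfk, ckl, def, efk, ghi, hij

giving chain groups C_0 ≅ Z^12, C_1 ≅ Z^27, C_2 ≅ Z^18.

∂_1: C_1 → C_0 maps an edge to its endpoints' difference, ∂[p,q] = q − p. For instance
  ∂cd = d − c.
This gives a 12×27 integer matrix of rank 10; reducing to Smith normal form yields diagonal entries (1,1,1,1,1,1,1,1,1,1).

∂_2: C_2 → C_1 acts by ∂[p,q,r] = [q,r] − [p,r] + [p,q]. For instance
  ∂bij = ij − bj + bi,
  ∂ghi = hi − gi + gh.
This gives a 27×18 integer matrix of rank 17; reducing to Smith normal form yields diagonal entries (1,1,1,1,1,1,1,1,1,1,1,1,1,1,1,1,2).

From H_k ≅ ker(∂_k) / im(∂_{k+1}) we obtain:

  H_0: rank C_0 − rank ∂_1 = 12 − 10 = 2, and the invariant factors of ∂_1 are all 1, so H_0 = Z^2.
  H_1: rank ker ∂_1 − rank ∂_2 = (27 − 10) − 17 = 0, and ∂_2 has invariant factor 2 > 1, so H_1 = Z/2.
  H_2: rank ker ∂_2 − rank ∂_3 = (18 − 17) − 0 = 1, and there is no ∂_3, so H_2 = Z.

As a check, the Euler characteristic is 12 − 27 + 18 = 3, which agrees with 2 − 0 + 1 = 3.

H_0 ≅ Z^2,  H_1 ≅ Z/2,  H_2 ≅ Z.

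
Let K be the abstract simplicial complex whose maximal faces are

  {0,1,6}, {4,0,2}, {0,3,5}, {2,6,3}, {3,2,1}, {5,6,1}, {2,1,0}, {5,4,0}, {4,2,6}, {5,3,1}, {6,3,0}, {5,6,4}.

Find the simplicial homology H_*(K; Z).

Order the vertices as 0 < 1 < 2 < 3 < 4 < 5 < 6. Listing each simplex with vertices in this order, K has dimension 2 with simplices:

  0-simplices (7): [0], [1], [2], [3], [4], [5], [6]
  1-simplices (18): [0,1], [0,2], [0,3], [0,4], [0,5], [0,6], [1,2], [1,3], [1,5], [1,6], [2,3], [2,4], [2,6], [3,5], [3,6], [4,5], [4,6], [5,6]
  2-simplices (12): [0,1,2], [0,1,6], [0,2,4], [0,3,5], [0,3,6], [0,4,5], [1,2,3], [1,3,5], [1,5,6], [2,3,6], [2,4,6], [4,5,6]

giving chain groups C_0 ≅ Z^7, C_1 ≅ Z^18, C_2 ≅ Z^12.

The boundary map ∂_1: C_1 → C_0 sends each edge [p,q] (with p < q) to q − p.
This gives a 7×18 integer matrix of rank 6; reducing to Smith normal form yields diagonal entries (1,1,1,1,1,1).

The boundary map ∂_2: C_2 → C_1 sends each 2-simplex [p,q,r] to [q,r] − [p,r] + [p,q]. For instance
  ∂[0,2,4] = [2,4] − [0,4] + [0,2],
  ∂[1,5,6] = [5,6] − [1,6] + [1,5].
The 18×12 boundary matrix has rank 12 and Smith normal form diag(1,1,1,1,1,1,1,1,1,1,1,2).

Reading off H_k = ker ∂_k / im ∂_{k+1}:

  H_0: rank C_0 − rank ∂_1 = 7 − 6 = 1, and the invariant factors of ∂_1 are all 1, so H_0 = Z.
  H_1: rank ker ∂_1 − rank ∂_2 = (18 − 6) − 12 = 0, and ∂_2 has invariant factor 2 > 1, so H_1 = Z_2.
  H_2: rank ker ∂_2 − rank ∂_3 = (12 − 12) − 0 = 0, and there is no ∂_3, so H_2 = 0.

H_0 ≅ Z,  H_1 ≅ Z_2,  H_2 = 0.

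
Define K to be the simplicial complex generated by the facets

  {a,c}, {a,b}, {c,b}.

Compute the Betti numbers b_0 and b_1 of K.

We work with the vertex ordering a < b < c. The simplices of K, each written with vertices in increasing order, are:

  0-simplices (3): a, b, c
  1-simplices (3): ab, ac, bc

Hence C_0 ≅ Z^3, C_1 ≅ Z^3.

Boundary ∂_1: C_1 → C_0 is given by ∂[p,q] = [q] − [p]. For instance
  ∂ab = b − a.
The resulting 3×3 matrix has rank 2, and its Smith normal form has invariant factors (1,1).

Now H_k = ker ∂_k / im ∂_{k+1}, so:

  H_0: rank C_0 − rank ∂_1 = 3 − 2 = 1, and the invariant factors of ∂_1 are all 1, so H_0 ≅ Z.
  H_1: rank ker ∂_1 − rank ∂_2 = (3 − 2) − 0 = 1, and there is no ∂_2, so H_1 ≅ Z.

Hence the Betti numbers are b_0 = 1, b_1 = 1.

b_0 = 1, b_1 = 1.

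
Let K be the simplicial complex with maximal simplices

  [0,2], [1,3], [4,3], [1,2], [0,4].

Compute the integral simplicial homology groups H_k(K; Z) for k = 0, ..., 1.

Order the vertices as 0 < 1 < 2 < 3 < 4. Listing each simplex with vertices in this order, K has dimension 1 with simplices:

  0-simplices (5): [0], [1], [2], [3], [4]
  1-simplices (5): [0,2], [0,4], [1,2], [1,3], [3,4]

giving chain groups C_0 ≅ Z^5, C_1 ≅ Z^5.

The boundary map ∂_1: C_1 → C_0 maps an edge to its endpoints' difference, ∂[p,q] = q − p. For instance
  ∂[0,2] = [2] − [0].
The 5×5 boundary matrix has rank 4 and Smith normal form diag(1,1,1,1).

Reading off H_k = ker ∂_k / im ∂_{k+1}:

  H_0: rank C_0 − rank ∂_1 = 5 − 4 = 1, and the invariant factors of ∂_1 are all 1, so H_0 = Z.
  H_1: rank ker ∂_1 − rank ∂_2 = (5 − 4) − 0 = 1, and there is no ∂_2, so H_1 = Z.

H_0 = Z,  H_1 = Z.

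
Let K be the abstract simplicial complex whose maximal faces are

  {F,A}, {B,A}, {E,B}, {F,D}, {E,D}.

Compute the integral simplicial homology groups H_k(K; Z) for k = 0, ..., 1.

K has 5 vertices, 5 edges.
rank ∂_0 = 0, rank ∂_1 = 4 ⇒ b_0 = 5 − 0 − 4 = 1; all invariant factors of ∂_1 are 1 so no torsion. So H_0 ≅ Z.
rank ∂_1 = 4, rank ∂_2 = 0 ⇒ b_1 = 5 − 4 − 0 = 1. So H_1 ≅ Z.

H_0 = Z,  H_1 = Z.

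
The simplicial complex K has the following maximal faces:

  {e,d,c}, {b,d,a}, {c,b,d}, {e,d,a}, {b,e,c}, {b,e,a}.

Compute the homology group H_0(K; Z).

H_0 = Z.

Fix the vertex order a < b < c < d < e and write every simplex with vertices in increasing order. Then dim K = 2 and the simplices of K are:

  0-simplices (5): a, b, c, d, e
  1-simplices (9): ab, ad, ae, bc, bd, be, cd, ce, de
  2-simplices (6): abd, abe, ade, bcd, bce, cde

Hence C_0 ≅ Z^5, C_1 ≅ Z^9, C_2 ≅ Z^6.

∂_1: C_1 → C_0 is given by ∂[p,q] = [q] − [p].
This gives a 5×9 integer matrix of rank 4; reducing to Smith normal form yields diagonal entries (1,1,1,1).

Boundary ∂_2: C_2 → C_1 sends each 2-simplex [p,q,r] to [q,r] − [p,r] + [p,q]. For instance
  ∂bcd = cd − bd + bc,
  ∂abe = be − ae + ab.
As a 9×6 matrix over Z this has rank 5, with invariant factors (1,1,1,1,1).

From H_k ≅ ker(∂_k) / im(∂_{k+1}) we obtain:

  H_0: rank C_0 − rank ∂_1 = 5 − 4 = 1, and the invariant factors of ∂_1 are all 1, so H_0 ≅ Z.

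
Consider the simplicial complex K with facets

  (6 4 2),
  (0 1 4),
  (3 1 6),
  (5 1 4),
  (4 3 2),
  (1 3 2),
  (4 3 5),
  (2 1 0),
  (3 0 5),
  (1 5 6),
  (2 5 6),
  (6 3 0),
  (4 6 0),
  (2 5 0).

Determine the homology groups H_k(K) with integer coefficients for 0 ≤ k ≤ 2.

H_0 = Z,  H_1 = Z^2,  H_2 = Z.

Take the total order 0 < 1 < 2 < 3 < 4 < 5 < 6 on the vertex set. Then K (dimension 2) consists of the simplices:

  0-simplices (7): [0], [1], [2], [3], [4], [5], [6]
  1-simplices (21): [0,1], [0,2], [0,3], [0,4], [0,5], [0,6], [1,2], [1,3], [1,4], [1,5], [1,6], [2,3], [2,4], [2,5], [2,6], [3,4], [3,5], [3,6], [4,5], [4,6], [5,6]
  2-simplices (14): [0,1,2], [0,1,4], [0,2,5], [0,3,5], [0,3,6], [0,4,6], [1,2,3], [1,3,6], [1,4,5], [1,5,6], [2,3,4], [2,4,6], [2,5,6], [3,4,5]

so the chain groups are C_0 ≅ Z^7, C_1 ≅ Z^21, C_2 ≅ Z^14.

∂_1: C_1 → C_0 maps an edge to its endpoints' difference, ∂[p,q] = q − p. For instance
  ∂[2,6] = [6] − [2].
The resulting 7×21 matrix has rank 6, and its Smith normal form has invariant factors (1,1,1,1,1,1).

The boundary map ∂_2: C_2 → C_1 sends each 2-simplex [p,q,r] to [q,r] − [p,r] + [p,q]. For instance
  ∂[0,3,5] = [3,5] − [0,5] + [0,3],
  ∂[1,2,3] = [2,3] − [1,3] + [1,2].
The resulting 21×14 matrix has rank 13, and its Smith normal form has invariant factors (1,1,1,1,1,1,1,1,1,1,1,1,1).

Now H_k = ker ∂_k / im ∂_{k+1}, so:

  H_0: rank C_0 − rank ∂_1 = 7 − 6 = 1, and the invariant factors of ∂_1 are all 1, so H_0 ≅ Z.
  H_1: rank ker ∂_1 − rank ∂_2 = (21 − 6) − 13 = 2, and the invariant factors of ∂_2 are all 1, so H_1 ≅ Z^2.
  H_2: rank ker ∂_2 − rank ∂_3 = (14 − 13) − 0 = 1, and there is no ∂_3, so H_2 ≅ Z.

As a check, the Euler characteristic is 7 − 21 + 14 = 0, which agrees with 1 − 2 + 1 = 0.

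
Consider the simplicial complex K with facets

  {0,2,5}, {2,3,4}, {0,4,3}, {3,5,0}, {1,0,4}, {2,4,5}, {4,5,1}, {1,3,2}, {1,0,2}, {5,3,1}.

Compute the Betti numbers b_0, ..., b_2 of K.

Fix the vertex order 0 < 1 < 2 < 3 < 4 < 5 and write every simplex with vertices in increasing order. Then dim K = 2 and the simplices of K are:

  0-simplices (6): [0], [1], [2], [3], [4], [5]
  1-simplices (15): [0,1], [0,2], [0,3], [0,4], [0,5], [1,2], [1,3], [1,4], [1,5], [2,3], [2,4], [2,5], [3,4], [3,5], [4,5]
  2-simplices (10): [0,1,2], [0,1,4], [0,2,5], [0,3,4], [0,3,5], [1,2,3], [1,3,5], [1,4,5], [2,3,4], [2,4,5]

so the chain groups are C_0 ≅ Z^6, C_1 ≅ Z^15, C_2 ≅ Z^10.

The boundary map ∂_1: C_1 → C_0 sends each edge [p,q] (with p < q) to q − p.
The resulting 6×15 matrix has rank 5, and its Smith normal form has invariant factors (1,1,1,1,1).

The boundary map ∂_2: C_2 → C_1 sends each 2-simplex [p,q,r] to [q,r] − [p,r] + [p,q]. For instance
  ∂[2,4,5] = [4,5] − [2,5] + [2,4],
  ∂[0,3,4] = [3,4] − [0,4] + [0,3].
This gives a 15×10 integer matrix of rank 10; reducing to Smith normal form yields diagonal entries (1,1,1,1,1,1,1,1,1,2).

Computing H_k = (kernel of ∂_k) / (image of ∂_{k+1}):

  H_0: rank C_0 − rank ∂_1 = 6 − 5 = 1, and the invariant factors of ∂_1 are all 1, so H_0 ≅ Z.
  H_1: rank ker ∂_1 − rank ∂_2 = (15 − 5) − 10 = 0, and ∂_2 has invariant factor 2 > 1, so H_1 ≅ Z/2.
  H_2: rank ker ∂_2 − rank ∂_3 = (10 − 10) − 0 = 0, and there is no ∂_3, so H_2 ≅ 0.

As a check, the Euler characteristic is 6 − 15 + 10 = 1, which agrees with 1 − 0 + 0 = 1.

Hence the Betti numbers are b_0 = 1, b_1 = 0, b_2 = 0.

b_0 = 1, b_1 = 0, b_2 = 0.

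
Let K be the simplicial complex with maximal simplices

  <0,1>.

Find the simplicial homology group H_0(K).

Take the total order 0 < 1 on the vertex set. Then K (dimension 1) consists of the simplices:

  0-simplices (2): [0], [1]
  1-simplices (1): [0,1]

so the chain groups are C_0 ≅ Z^2, C_1 ≅ Z^1.

∂_1: C_1 → C_0 sends each edge [p,q] (with p < q) to q − p.
The 2×1 boundary matrix has rank 1 and Smith normal form diag(1).

Computing H_k = (kernel of ∂_k) / (image of ∂_{k+1}):

  H_0: rank C_0 − rank ∂_1 = 2 − 1 = 1, and the invariant factors of ∂_1 are all 1, so H_0 ≅ Z.

H_0 ≅ Z.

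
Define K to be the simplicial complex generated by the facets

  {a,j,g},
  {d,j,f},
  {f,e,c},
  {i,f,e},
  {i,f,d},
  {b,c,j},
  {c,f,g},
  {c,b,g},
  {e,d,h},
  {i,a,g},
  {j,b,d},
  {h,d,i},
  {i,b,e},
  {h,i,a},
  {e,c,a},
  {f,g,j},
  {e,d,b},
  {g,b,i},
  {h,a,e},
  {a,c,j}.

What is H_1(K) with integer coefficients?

K has 10 vertices, 30 edges, 20 triangles.
rank ∂_1 = 9, rank ∂_2 = 20 ⇒ b_1 = 30 − 9 − 20 = 1; ∂_2 has invariant factor(s) [2] giving torsion. So H_1 = Z ⊕ Z/2.

H_1 ≅ Z ⊕ Z/2.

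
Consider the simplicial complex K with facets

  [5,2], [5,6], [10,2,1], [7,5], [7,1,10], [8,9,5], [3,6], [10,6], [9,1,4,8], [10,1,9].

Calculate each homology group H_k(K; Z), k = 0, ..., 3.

Take the total order 1 < 2 < 3 < 4 < 5 < 6 < 7 < 8 < 9 < 10 on the vertex set. Then K (dimension 3) consists of the simplices:

  0-simplices (10): [1], [2], [3], [4], [5], [6], [7], [8], [9], [10]
  1-simplices (19): [1,2], [1,4], [1,7], [1,8], [1,9], [1,10], [2,5], [2,10], [3,6], [4,8], [4,9], [5,6], [5,7], [5,8], [5,9], [6,10], [7,10], [8,9], [9,10]
  2-simplices (8): [1,2,10], [1,4,8], [1,4,9], [1,7,10], [1,8,9], [1,9,10], [4,8,9], [5,8,9]
  3-simplices (1): [1,4,8,9]

Hence C_0 ≅ Z^10, C_1 ≅ Z^19, C_2 ≅ Z^8, C_3 ≅ Z^1.

The boundary map ∂_1: C_1 → C_0 maps an edge to its endpoints' difference, ∂[p,q] = q − p. For instance
  ∂[1,9] = [9] − [1].
This gives a 10×19 integer matrix of rank 9; reducing to Smith normal form yields diagonal entries (1,1,1,1,1,1,1,1,1).

Boundary ∂_2: C_2 → C_1 maps a triangle to the signed sum of its edges. For instance
  ∂[1,4,9] = [4,9] − [1,9] + [1,4],
  ∂[1,9,10] = [9,10] − [1,10] + [1,9].
This gives a 19×8 integer matrix of rank 7; reducing to Smith normal form yields diagonal entries (1,1,1,1,1,1,1).

The boundary map ∂_3: C_3 → C_2 sends each 3-simplex σ to the alternating sum Σ_i (−1)^i (σ with its i-th vertex removed). For instance
  ∂[1,4,8,9] = [4,8,9] − [1,8,9] + [1,4,9] − [1,4,8].
As a 8×1 matrix over Z this has rank 1, with invariant factors (1).

From H_k ≅ ker(∂_k) / im(∂_{k+1}) we obtain:

  H_0: rank C_0 − rank ∂_1 = 10 − 9 = 1, and the invariant factors of ∂_1 are all 1, so H_0 = Z.
  H_1: rank ker ∂_1 − rank ∂_2 = (19 − 9) − 7 = 3, and the invariant factors of ∂_2 are all 1, so H_1 = Z^3.
  H_2: rank ker ∂_2 − rank ∂_3 = (8 − 7) − 1 = 0, and the invariant factors of ∂_3 are all 1, so H_2 = 0.
  H_3: rank ker ∂_3 − rank ∂_4 = (1 − 1) − 0 = 0, and there is no ∂_4, so H_3 = 0.

H_0 = Z,  H_1 = Z^3,  H_2 = 0,  H_3 = 0.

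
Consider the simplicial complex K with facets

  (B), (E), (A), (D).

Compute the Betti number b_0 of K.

b_0 = 4.

Take the total order A < B < D < E on the vertex set. Then K (dimension 0) consists of the simplices:

  0-simplices (4): A, B, D, E

giving chain groups C_0 ≅ Z^4.

Computing H_k = (kernel of ∂_k) / (image of ∂_{k+1}):

  H_0: rank C_0 − rank ∂_1 = 4 − 0 = 4, and there is no ∂_1, so H_0 = Z^4.

(K is a triangulation of a set of 4 points.)

Hence the Betti numbers are b_0 = 4.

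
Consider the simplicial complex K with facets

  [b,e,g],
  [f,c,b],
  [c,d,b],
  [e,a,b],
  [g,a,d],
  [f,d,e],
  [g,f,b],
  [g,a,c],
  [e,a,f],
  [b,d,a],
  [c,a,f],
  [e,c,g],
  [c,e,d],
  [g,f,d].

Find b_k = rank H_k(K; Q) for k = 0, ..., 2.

Order the vertices as a < b < c < d < e < f < g. Listing each simplex with vertices in this order, K has dimension 2 with simplices:

  0-simplices (7): a, b, c, d, e, f, g
  1-simplices (21): ab, ac, ad, ae, af, ag, bc, bd, be, bf, bg, cd, ce, cf, cg, de, df, dg, ef, eg, fg
  2-simplices (14): abd, abe, acf, acg, adg, aef, bcd, bcf, beg, bfg, cde, ceg, def, dfg

so the chain groups are C_0 ≅ Z^7, C_1 ≅ Z^21, C_2 ≅ Z^14.

Boundary ∂_1: C_1 → C_0 sends each edge [p,q] (with p < q) to q − p. For instance
  ∂bd = d − b.
The resulting 7×21 matrix has rank 6, and its Smith normal form has invariant factors (1,1,1,1,1,1).

Boundary ∂_2: C_2 → C_1 sends each 2-simplex [p,q,r] to [q,r] − [p,r] + [p,q]. For instance
  ∂abe = be − ae + ab,
  ∂bcd = cd − bd + bc.
The 21×14 boundary matrix has rank 13 and Smith normal form diag(1,1,1,1,1,1,1,1,1,1,1,1,1).

From H_k ≅ ker(∂_k) / im(∂_{k+1}) we obtain:

  H_0: rank C_0 − rank ∂_1 = 7 − 6 = 1, and the invariant factors of ∂_1 are all 1, so H_0 ≅ Z.
  H_1: rank ker ∂_1 − rank ∂_2 = (21 − 6) − 13 = 2, and the invariant factors of ∂_2 are all 1, so H_1 ≅ Z^2.
  H_2: rank ker ∂_2 − rank ∂_3 = (14 − 13) − 0 = 1, and there is no ∂_3, so H_2 ≅ Z.

(K is a triangulation of the torus T^2.)

Hence the Betti numbers are b_0 = 1, b_1 = 2, b_2 = 1.

b_0 = 1, b_1 = 2, b_2 = 1.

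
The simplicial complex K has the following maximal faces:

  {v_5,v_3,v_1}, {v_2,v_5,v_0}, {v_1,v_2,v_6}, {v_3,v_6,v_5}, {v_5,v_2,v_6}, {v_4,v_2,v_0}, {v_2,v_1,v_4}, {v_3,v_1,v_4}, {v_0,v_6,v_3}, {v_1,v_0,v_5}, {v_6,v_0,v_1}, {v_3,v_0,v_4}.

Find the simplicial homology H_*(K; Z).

We work with the vertex ordering v_0 < v_1 < v_2 < v_3 < v_4 < v_5 < v_6. The simplices of K, each written with vertices in increasing order, are:

  0-simplices (7): [v_0], [v_1], [v_2], [v_3], [v_4], [v_5], [v_6]
  1-simplices (18): (18 of them)
  2-simplices (12): (12 of them)

so the chain groups are C_0 ≅ Z^7, C_1 ≅ Z^18, C_2 ≅ Z^12.

∂_1: C_1 → C_0 is given by ∂[p,q] = [q] − [p]. For instance
  ∂[v_3,v_6] = [v_6] − [v_3].
This gives a 7×18 integer matrix of rank 6; reducing to Smith normal form yields diagonal entries (1,1,1,1,1,1).

The boundary map ∂_2: C_2 → C_1 sends each 2-simplex [p,q,r] to [q,r] − [p,r] + [p,q]. For instance
  ∂[v_0,v_1,v_6] = [v_1,v_6] − [v_0,v_6] + [v_0,v_1],
  ∂[v_0,v_2,v_5] = [v_2,v_5] − [v_0,v_5] + [v_0,v_2].
As a 18×12 matrix over Z this has rank 12, with invariant factors (1,1,1,1,1,1,1,1,1,1,1,2).

Reading off H_k = ker ∂_k / im ∂_{k+1}:

  H_0: rank C_0 − rank ∂_1 = 7 − 6 = 1, and the invariant factors of ∂_1 are all 1, so H_0 ≅ Z.
  H_1: rank ker ∂_1 − rank ∂_2 = (18 − 6) − 12 = 0, and ∂_2 has invariant factor 2 > 1, so H_1 ≅ Z/2Z.
  H_2: rank ker ∂_2 − rank ∂_3 = (12 − 12) − 0 = 0, and there is no ∂_3, so H_2 ≅ 0.

As a check, the Euler characteristic is 7 − 18 + 12 = 1, which agrees with 1 − 0 + 0 = 1.
(K is a triangulation of the real projective plane RP^2.)

H_0 ≅ Z,  H_1 ≅ Z/2Z,  H_2 = 0.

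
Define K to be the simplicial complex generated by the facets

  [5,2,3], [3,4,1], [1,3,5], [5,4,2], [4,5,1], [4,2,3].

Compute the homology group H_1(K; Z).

H_1 ≅ 0.

We work with the vertex ordering 1 < 2 < 3 < 4 < 5. The simplices of K, each written with vertices in increasing order, are:

  0-simplices (5): [1], [2], [3], [4], [5]
  1-simplices (9): [1,3], [1,4], [1,5], [2,3], [2,4], [2,5], [3,4], [3,5], [4,5]
  2-simplices (6): [1,3,4], [1,3,5], [1,4,5], [2,3,4], [2,3,5], [2,4,5]

giving chain groups C_0 ≅ Z^5, C_1 ≅ Z^9, C_2 ≅ Z^6.

Boundary ∂_1: C_1 → C_0 maps an edge to its endpoints' difference, ∂[p,q] = q − p. For instance
  ∂[2,3] = [3] − [2].
As a 5×9 matrix over Z this has rank 4, with invariant factors (1,1,1,1).

∂_2: C_2 → C_1 maps a triangle to the signed sum of its edges. For instance
  ∂[1,3,5] = [3,5] − [1,5] + [1,3],
  ∂[1,4,5] = [4,5] − [1,5] + [1,4].
As a 9×6 matrix over Z this has rank 5, with invariant factors (1,1,1,1,1).

Computing H_k = (kernel of ∂_k) / (image of ∂_{k+1}):

  H_1: rank ker ∂_1 − rank ∂_2 = (9 − 4) − 5 = 0, and the invariant factors of ∂_2 are all 1, so H_1 ≅ 0.

(K is a triangulation of the 2-sphere S^2.)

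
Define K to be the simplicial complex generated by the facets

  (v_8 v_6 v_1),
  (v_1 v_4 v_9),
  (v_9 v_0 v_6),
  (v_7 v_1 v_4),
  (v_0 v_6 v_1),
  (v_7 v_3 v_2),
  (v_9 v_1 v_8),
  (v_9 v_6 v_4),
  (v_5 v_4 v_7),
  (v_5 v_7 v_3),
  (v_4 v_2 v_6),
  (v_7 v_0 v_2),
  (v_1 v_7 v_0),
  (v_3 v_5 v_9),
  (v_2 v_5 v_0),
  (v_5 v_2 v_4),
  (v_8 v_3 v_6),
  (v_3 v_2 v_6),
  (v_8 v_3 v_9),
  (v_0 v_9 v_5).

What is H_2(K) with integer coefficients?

H_2 = 0.

Order the vertices as v_0 < v_1 < v_2 < v_3 < v_4 < v_5 < v_6 < v_7 < v_8 < v_9. Listing each simplex with vertices in this order, K has dimension 2 with simplices:

  0-simplices (10): [v_0], [v_1], [v_2], [v_3], [v_4], [v_5], [v_6], [v_7], [v_8], [v_9]
  1-simplices (30): (30 of them)
  2-simplices (20): (20 of them)

Hence C_0 ≅ Z^10, C_1 ≅ Z^30, C_2 ≅ Z^20.

The boundary map ∂_1: C_1 → C_0 maps an edge to its endpoints' difference, ∂[p,q] = q − p.
As a 10×30 matrix over Z this has rank 9, with invariant factors (1,1,1,1,1,1,1,1,1).

∂_2: C_2 → C_1 maps a triangle to the signed sum of its edges. For instance
  ∂[v_2,v_4,v_6] = [v_4,v_6] − [v_2,v_6] + [v_2,v_4],
  ∂[v_1,v_4,v_7] = [v_4,v_7] − [v_1,v_7] + [v_1,v_4].
As a 30×20 matrix over Z this has rank 20, with invariant factors (1,1,1,1,1,1,1,1,1,1,1,1,1,1,1,1,1,1,1,2).

Reading off H_k = ker ∂_k / im ∂_{k+1}:

  H_2: rank ker ∂_2 − rank ∂_3 = (20 − 20) − 0 = 0, and there is no ∂_3, so H_2 ≅ 0.

(K is a triangulation of the Klein bottle.)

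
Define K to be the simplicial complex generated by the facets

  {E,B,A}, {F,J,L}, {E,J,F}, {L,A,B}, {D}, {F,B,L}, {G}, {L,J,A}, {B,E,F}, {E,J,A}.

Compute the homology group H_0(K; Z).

H_0 = Z^3.

We work with the vertex ordering A < B < D < E < F < G < J < L. The simplices of K, each written with vertices in increasing order, are:

  0-simplices (8): A, B, D, E, F, G, J, L
  1-simplices (12): AB, AE, AJ, AL, BE, BF, BL, EF, EJ, FJ, FL, JL
  2-simplices (8): ABE, ABL, AEJ, AJL, BEF, BFL, EFJ, FJL

Hence C_0 ≅ Z^8, C_1 ≅ Z^12, C_2 ≅ Z^8.

The boundary map ∂_1: C_1 → C_0 sends each edge [p,q] (with p < q) to q − p. For instance
  ∂AE = E − A.
The 8×12 boundary matrix has rank 5 and Smith normal form diag(1,1,1,1,1).

The boundary map ∂_2: C_2 → C_1 maps a triangle to the signed sum of its edges. For instance
  ∂AJL = JL − AL + AJ,
  ∂BFL = FL − BL + BF.
The 12×8 boundary matrix has rank 7 and Smith normal form diag(1,1,1,1,1,1,1).

Computing H_k = (kernel of ∂_k) / (image of ∂_{k+1}):

  H_0: rank C_0 − rank ∂_1 = 8 − 5 = 3, and the invariant factors of ∂_1 are all 1, so H_0 = Z^3.

(K is a triangulation of the disjoint union of the 2-sphere S^2 and a set of 2 points.)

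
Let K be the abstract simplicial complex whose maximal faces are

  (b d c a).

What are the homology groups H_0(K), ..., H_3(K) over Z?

Fix the vertex order a < b < c < d and write every simplex with vertices in increasing order. Then dim K = 3 and the simplices of K are:

  0-simplices (4): a, b, c, d
  1-simplices (6): ab, ac, ad, bc, bd, cd
  2-simplices (4): abc, abd, acd, bcd
  3-simplices (1): abcd

giving chain groups C_0 ≅ Z^4, C_1 ≅ Z^6, C_2 ≅ Z^4, C_3 ≅ Z^1.

The boundary map ∂_1: C_1 → C_0 is given by ∂[p,q] = [q] − [p]. For instance
  ∂cd = d − c.
As a 4×6 matrix over Z this has rank 3, with invariant factors (1,1,1).

∂_2: C_2 → C_1 acts by ∂[p,q,r] = [q,r] − [p,r] + [p,q]. For instance
  ∂abc = bc − ac + ab,
  ∂bcd = cd − bd + bc.
The 6×4 boundary matrix has rank 3 and Smith normal form diag(1,1,1).

The boundary map ∂_3: C_3 → C_2 sends each 3-simplex σ to the alternating sum Σ_i (−1)^i (σ with its i-th vertex removed). For instance
  ∂abcd = bcd − acd + abd − abc.
This gives a 4×1 integer matrix of rank 1; reducing to Smith normal form yields diagonal entries (1).

Reading off H_k = ker ∂_k / im ∂_{k+1}:

  H_0: rank C_0 − rank ∂_1 = 4 − 3 = 1, and the invariant factors of ∂_1 are all 1, so H_0 = Z.
  H_1: rank ker ∂_1 − rank ∂_2 = (6 − 3) − 3 = 0, and the invariant factors of ∂_2 are all 1, so H_1 = 0.
  H_2: rank ker ∂_2 − rank ∂_3 = (4 − 3) − 1 = 0, and the invariant factors of ∂_3 are all 1, so H_2 = 0.
  H_3: rank ker ∂_3 − rank ∂_4 = (1 − 1) − 0 = 0, and there is no ∂_4, so H_3 = 0.

H_0 ≅ Z,  H_1 = 0,  H_2 = 0,  H_3 = 0.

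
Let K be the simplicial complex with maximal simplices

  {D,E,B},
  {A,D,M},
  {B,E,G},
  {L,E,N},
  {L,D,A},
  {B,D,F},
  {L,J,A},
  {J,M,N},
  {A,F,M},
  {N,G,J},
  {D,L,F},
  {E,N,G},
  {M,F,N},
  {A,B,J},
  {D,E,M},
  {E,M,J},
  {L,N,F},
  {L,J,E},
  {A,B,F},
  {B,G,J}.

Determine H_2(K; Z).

Take the total order A < B < D < E < F < G < J < L < M < N on the vertex set. Then K (dimension 2) consists of the simplices:

  0-simplices (10): A, B, D, E, F, G, J, L, M, N
  1-simplices (30): AB, AD, AF, AJ, AL, AM, BD, BE, BF, BG, BJ, DE, DF, DL, DM, EG, EJ, EL, EM, EN, FL, FM, FN, GJ, GN, JL, JM, JN, LN, MN
  2-simplices (20): ABF, ABJ, ADL, ADM, AFM, AJL, BDE, BDF, BEG, BGJ, DEM, DFL, EGN, EJL, EJM, ELN, FLN, FMN, GJN, JMN

Hence C_0 ≅ Z^10, C_1 ≅ Z^30, C_2 ≅ Z^20.

∂_1: C_1 → C_0 is given by ∂[p,q] = [q] − [p].
This gives a 10×30 integer matrix of rank 9; reducing to Smith normal form yields diagonal entries (1,1,1,1,1,1,1,1,1).

∂_2: C_2 → C_1 sends each 2-simplex [p,q,r] to [q,r] − [p,r] + [p,q]. For instance
  ∂EGN = GN − EN + EG,
  ∂ELN = LN − EN + EL.
The 30×20 boundary matrix has rank 20 and Smith normal form diag(1,1,1,1,1,1,1,1,1,1,1,1,1,1,1,1,1,1,1,2).

Computing H_k = (kernel of ∂_k) / (image of ∂_{k+1}):

  H_2: rank ker ∂_2 − rank ∂_3 = (20 − 20) − 0 = 0, and there is no ∂_3, so H_2 ≅ 0.

(K is a triangulation of the Klein bottle.)

H_2 ≅ 0.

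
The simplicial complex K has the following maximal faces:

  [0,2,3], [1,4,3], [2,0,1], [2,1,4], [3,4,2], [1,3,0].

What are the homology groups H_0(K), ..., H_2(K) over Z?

Fix the vertex order 0 < 1 < 2 < 3 < 4 and write every simplex with vertices in increasing order. Then dim K = 2 and the simplices of K are:

  0-simplices (5): [0], [1], [2], [3], [4]
  1-simplices (9): [0,1], [0,2], [0,3], [1,2], [1,3], [1,4], [2,3], [2,4], [3,4]
  2-simplices (6): [0,1,2], [0,1,3], [0,2,3], [1,2,4], [1,3,4], [2,3,4]

so the chain groups are C_0 ≅ Z^5, C_1 ≅ Z^9, C_2 ≅ Z^6.

∂_1: C_1 → C_0 maps an edge to its endpoints' difference, ∂[p,q] = q − p.
As a 5×9 matrix over Z this has rank 4, with invariant factors (1,1,1,1).

∂_2: C_2 → C_1 sends each 2-simplex [p,q,r] to [q,r] − [p,r] + [p,q]. For instance
  ∂[0,1,2] = [1,2] − [0,2] + [0,1],
  ∂[1,3,4] = [3,4] − [1,4] + [1,3].
This gives a 9×6 integer matrix of rank 5; reducing to Smith normal form yields diagonal entries (1,1,1,1,1).

Computing H_k = (kernel of ∂_k) / (image of ∂_{k+1}):

  H_0: rank C_0 − rank ∂_1 = 5 − 4 = 1, and the invariant factors of ∂_1 are all 1, so H_0 = Z.
  H_1: rank ker ∂_1 − rank ∂_2 = (9 − 4) − 5 = 0, and the invariant factors of ∂_2 are all 1, so H_1 = 0.
  H_2: rank ker ∂_2 − rank ∂_3 = (6 − 5) − 0 = 1, and there is no ∂_3, so H_2 = Z.

H_0 = Z,  H_1 = 0,  H_2 = Z.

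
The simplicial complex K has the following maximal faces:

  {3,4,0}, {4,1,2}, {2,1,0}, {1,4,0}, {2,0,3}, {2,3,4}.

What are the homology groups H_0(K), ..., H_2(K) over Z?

H_0 = Z,  H_1 = 0,  H_2 = Z.

K has 5 vertices, 9 edges, 6 triangles.
rank ∂_0 = 0, rank ∂_1 = 4 ⇒ b_0 = 5 − 0 − 4 = 1; all invariant factors of ∂_1 are 1 so no torsion. So H_0 = Z.
rank ∂_1 = 4, rank ∂_2 = 5 ⇒ b_1 = 9 − 4 − 5 = 0; all invariant factors of ∂_2 are 1 so no torsion. So H_1 = 0.
rank ∂_2 = 5, rank ∂_3 = 0 ⇒ b_2 = 6 − 5 − 0 = 1. So H_2 = Z.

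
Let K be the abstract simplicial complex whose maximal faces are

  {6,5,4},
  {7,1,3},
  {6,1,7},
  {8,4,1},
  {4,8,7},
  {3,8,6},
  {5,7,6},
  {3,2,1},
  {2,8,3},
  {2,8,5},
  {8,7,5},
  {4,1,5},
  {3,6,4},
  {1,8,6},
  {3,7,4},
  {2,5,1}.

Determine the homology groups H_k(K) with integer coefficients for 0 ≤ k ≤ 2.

Take the total order 1 < 2 < 3 < 4 < 5 < 6 < 7 < 8 on the vertex set. Then K (dimension 2) consists of the simplices:

  0-simplices (8): [1], [2], [3], [4], [5], [6], [7], [8]
  1-simplices (24): (24 of them)
  2-simplices (16): [1,2,3], [1,2,5], [1,3,7], [1,4,5], [1,4,8], [1,6,7], [1,6,8], [2,3,8], [2,5,8], [3,4,6], [3,4,7], [3,6,8], [4,5,6], [4,7,8], [5,6,7], [5,7,8]

so the chain groups are C_0 ≅ Z^8, C_1 ≅ Z^24, C_2 ≅ Z^16.

∂_1: C_1 → C_0 maps an edge to its endpoints' difference, ∂[p,q] = q − p.
This gives a 8×24 integer matrix of rank 7; reducing to Smith normal form yields diagonal entries (1,1,1,1,1,1,1).

The boundary map ∂_2: C_2 → C_1 maps a triangle to the signed sum of its edges. For instance
  ∂[1,2,5] = [2,5] − [1,5] + [1,2],
  ∂[3,6,8] = [6,8] − [3,8] + [3,6].
The resulting 24×16 matrix has rank 15, and its Smith normal form has invariant factors (1,1,1,1,1,1,1,1,1,1,1,1,1,1,1).

Computing H_k = (kernel of ∂_k) / (image of ∂_{k+1}):

  H_0: rank C_0 − rank ∂_1 = 8 − 7 = 1, and the invariant factors of ∂_1 are all 1, so H_0 = Z.
  H_1: rank ker ∂_1 − rank ∂_2 = (24 − 7) − 15 = 2, and the invariant factors of ∂_2 are all 1, so H_1 = Z^2.
  H_2: rank ker ∂_2 − rank ∂_3 = (16 − 15) − 0 = 1, and there is no ∂_3, so H_2 = Z.

As a check, the Euler characteristic is 8 − 24 + 16 = 0, which agrees with 1 − 2 + 1 = 0.

H_0 = Z,  H_1 = Z^2,  H_2 = Z.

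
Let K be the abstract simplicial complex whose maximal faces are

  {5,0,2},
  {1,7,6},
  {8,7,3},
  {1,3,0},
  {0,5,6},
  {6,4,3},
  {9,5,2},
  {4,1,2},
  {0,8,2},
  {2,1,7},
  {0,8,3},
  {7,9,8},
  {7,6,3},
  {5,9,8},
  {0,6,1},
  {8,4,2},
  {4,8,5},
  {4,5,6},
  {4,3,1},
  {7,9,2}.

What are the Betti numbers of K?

b_0 = 1, b_1 = 1, b_2 = 0.

Take the total order 0 < 1 < 2 < 3 < 4 < 5 < 6 < 7 < 8 < 9 on the vertex set. Then K (dimension 2) consists of the simplices:

  0-simplices (10): [0], [1], [2], [3], [4], [5], [6], [7], [8], [9]
  1-simplices (30): (30 of them)
  2-simplices (20): (20 of them)

so the chain groups are C_0 ≅ Z^10, C_1 ≅ Z^30, C_2 ≅ Z^20.

The boundary map ∂_1: C_1 → C_0 maps an edge to its endpoints' difference, ∂[p,q] = q − p.
As a 10×30 matrix over Z this has rank 9, with invariant factors (1,1,1,1,1,1,1,1,1).

∂_2: C_2 → C_1 maps a triangle to the signed sum of its edges. For instance
  ∂[2,7,9] = [7,9] − [2,9] + [2,7],
  ∂[1,6,7] = [6,7] − [1,7] + [1,6].
The resulting 30×20 matrix has rank 20, and its Smith normal form has invariant factors (1,1,1,1,1,1,1,1,1,1,1,1,1,1,1,1,1,1,1,2).

Computing H_k = (kernel of ∂_k) / (image of ∂_{k+1}):

  H_0: rank C_0 − rank ∂_1 = 10 − 9 = 1, and the invariant factors of ∂_1 are all 1, so H_0 = Z.
  H_1: rank ker ∂_1 − rank ∂_2 = (30 − 9) − 20 = 1, and ∂_2 has invariant factor 2 > 1, so H_1 = Z ⊕ Z/2.
  H_2: rank ker ∂_2 − rank ∂_3 = (20 − 20) − 0 = 0, and there is no ∂_3, so H_2 = 0.

Hence the Betti numbers are b_0 = 1, b_1 = 1, b_2 = 0.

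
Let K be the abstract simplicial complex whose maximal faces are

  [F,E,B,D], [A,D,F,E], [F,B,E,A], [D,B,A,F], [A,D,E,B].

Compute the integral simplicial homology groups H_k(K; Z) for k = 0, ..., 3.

Take the total order A < B < D < E < F on the vertex set. Then K (dimension 3) consists of the simplices:

  0-simplices (5): A, B, D, E, F
  1-simplices (10): AB, AD, AE, AF, BD, BE, BF, DE, DF, EF
  2-simplices (10): ABD, ABE, ABF, ADE, ADF, AEF, BDE, BDF, BEF, DEF
  3-simplices (5): ABDE, ABDF, ABEF, ADEF, BDEF

giving chain groups C_0 ≅ Z^5, C_1 ≅ Z^10, C_2 ≅ Z^10, C_3 ≅ Z^5.

∂_1: C_1 → C_0 is given by ∂[p,q] = [q] − [p].
The resulting 5×10 matrix has rank 4, and its Smith normal form has invariant factors (1,1,1,1).

Boundary ∂_2: C_2 → C_1 sends each 2-simplex [p,q,r] to [q,r] − [p,r] + [p,q]. For instance
  ∂ADF = DF − AF + AD,
  ∂ABE = BE − AE + AB.
This gives a 10×10 integer matrix of rank 6; reducing to Smith normal form yields diagonal entries (1,1,1,1,1,1).

Boundary ∂_3: C_3 → C_2 sends each 3-simplex σ to the alternating sum Σ_i (−1)^i (σ with its i-th vertex removed). For instance
  ∂ABDF = BDF − ADF + ABF − ABD,
  ∂BDEF = DEF − BEF + BDF − BDE.
The resulting 10×5 matrix has rank 4, and its Smith normal form has invariant factors (1,1,1,1).

Reading off H_k = ker ∂_k / im ∂_{k+1}:

  H_0: rank C_0 − rank ∂_1 = 5 − 4 = 1, and the invariant factors of ∂_1 are all 1, so H_0 ≅ Z.
  H_1: rank ker ∂_1 − rank ∂_2 = (10 − 4) − 6 = 0, and the invariant factors of ∂_2 are all 1, so H_1 ≅ 0.
  H_2: rank ker ∂_2 − rank ∂_3 = (10 − 6) − 4 = 0, and the invariant factors of ∂_3 are all 1, so H_2 ≅ 0.
  H_3: rank ker ∂_3 − rank ∂_4 = (5 − 4) − 0 = 1, and there is no ∂_4, so H_3 ≅ Z.

H_0 = Z,  H_1 = 0,  H_2 = 0,  H_3 = Z.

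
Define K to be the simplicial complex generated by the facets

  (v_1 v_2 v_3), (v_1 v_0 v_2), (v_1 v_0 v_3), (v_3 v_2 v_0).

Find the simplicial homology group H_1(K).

H_1 ≅ 0.

Take the total order v_0 < v_1 < v_2 < v_3 on the vertex set. Then K (dimension 2) consists of the simplices:

  0-simplices (4): [v_0], [v_1], [v_2], [v_3]
  1-simplices (6): [v_0,v_1], [v_0,v_2], [v_0,v_3], [v_1,v_2], [v_1,v_3], [v_2,v_3]
  2-simplices (4): [v_0,v_1,v_2], [v_0,v_1,v_3], [v_0,v_2,v_3], [v_1,v_2,v_3]

Hence C_0 ≅ Z^4, C_1 ≅ Z^6, C_2 ≅ Z^4.

∂_1: C_1 → C_0 sends each edge [p,q] (with p < q) to q − p. For instance
  ∂[v_0,v_2] = [v_2] − [v_0].
The resulting 4×6 matrix has rank 3, and its Smith normal form has invariant factors (1,1,1).

Boundary ∂_2: C_2 → C_1 acts by ∂[p,q,r] = [q,r] − [p,r] + [p,q]. For instance
  ∂[v_0,v_1,v_2] = [v_1,v_2] − [v_0,v_2] + [v_0,v_1],
  ∂[v_1,v_2,v_3] = [v_2,v_3] − [v_1,v_3] + [v_1,v_2].
The 6×4 boundary matrix has rank 3 and Smith normal form diag(1,1,1).

Reading off H_k = ker ∂_k / im ∂_{k+1}:

  H_1: rank ker ∂_1 − rank ∂_2 = (6 − 3) − 3 = 0, and the invariant factors of ∂_2 are all 1, so H_1 ≅ 0.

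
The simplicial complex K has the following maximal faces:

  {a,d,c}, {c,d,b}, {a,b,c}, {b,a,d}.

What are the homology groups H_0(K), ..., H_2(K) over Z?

H_0 ≅ Z,  H_1 = 0,  H_2 ≅ Z.

Fix the vertex order a < b < c < d and write every simplex with vertices in increasing order. Then dim K = 2 and the simplices of K are:

  0-simplices (4): a, b, c, d
  1-simplices (6): ab, ac, ad, bc, bd, cd
  2-simplices (4): abc, abd, acd, bcd

so the chain groups are C_0 ≅ Z^4, C_1 ≅ Z^6, C_2 ≅ Z^4.

∂_1: C_1 → C_0 sends each edge [p,q] (with p < q) to q − p. For instance
  ∂ac = c − a.
This gives a 4×6 integer matrix of rank 3; reducing to Smith normal form yields diagonal entries (1,1,1).

Boundary ∂_2: C_2 → C_1 acts by ∂[p,q,r] = [q,r] − [p,r] + [p,q]. For instance
  ∂acd = cd − ad + ac,
  ∂bcd = cd − bd + bc.
This gives a 6×4 integer matrix of rank 3; reducing to Smith normal form yields diagonal entries (1,1,1).

Computing H_k = (kernel of ∂_k) / (image of ∂_{k+1}):

  H_0: rank C_0 − rank ∂_1 = 4 − 3 = 1, and the invariant factors of ∂_1 are all 1, so H_0 = Z.
  H_1: rank ker ∂_1 − rank ∂_2 = (6 − 3) − 3 = 0, and the invariant factors of ∂_2 are all 1, so H_1 = 0.
  H_2: rank ker ∂_2 − rank ∂_3 = (4 − 3) − 0 = 1, and there is no ∂_3, so H_2 = Z.

As a check, the Euler characteristic is 4 − 6 + 4 = 2, which agrees with 1 − 0 + 1 = 2.
(K is a triangulation of the 2-sphere S^2.)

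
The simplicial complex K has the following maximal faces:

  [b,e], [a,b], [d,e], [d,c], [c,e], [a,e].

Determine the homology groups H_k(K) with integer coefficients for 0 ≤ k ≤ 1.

Take the total order a < b < c < d < e on the vertex set. Then K (dimension 1) consists of the simplices:

  0-simplices (5): a, b, c, d, e
  1-simplices (6): ab, ae, be, cd, ce, de

giving chain groups C_0 ≅ Z^5, C_1 ≅ Z^6.

∂_1: C_1 → C_0 sends each edge [p,q] (with p < q) to q − p. For instance
  ∂ae = e − a.
This gives a 5×6 integer matrix of rank 4; reducing to Smith normal form yields diagonal entries (1,1,1,1).

From H_k ≅ ker(∂_k) / im(∂_{k+1}) we obtain:

  H_0: rank C_0 − rank ∂_1 = 5 − 4 = 1, and the invariant factors of ∂_1 are all 1, so H_0 ≅ Z.
  H_1: rank ker ∂_1 − rank ∂_2 = (6 − 4) − 0 = 2, and there is no ∂_2, so H_1 ≅ Z^2.

As a check, the Euler characteristic is 5 − 6 = -1, which agrees with 1 − 2 = -1.

H_0 ≅ Z,  H_1 ≅ Z^2.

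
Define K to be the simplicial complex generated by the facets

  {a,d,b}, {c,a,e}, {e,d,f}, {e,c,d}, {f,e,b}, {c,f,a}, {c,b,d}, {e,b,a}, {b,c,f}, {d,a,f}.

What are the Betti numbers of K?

b_0 = 1, b_1 = 0, b_2 = 0.

Fix the vertex order a < b < c < d < e < f and write every simplex with vertices in increasing order. Then dim K = 2 and the simplices of K are:

  0-simplices (6): a, b, c, d, e, f
  1-simplices (15): ab, ac, ad, ae, af, bc, bd, be, bf, cd, ce, cf, de, df, ef
  2-simplices (10): abd, abe, ace, acf, adf, bcd, bcf, bef, cde, def

giving chain groups C_0 ≅ Z^6, C_1 ≅ Z^15, C_2 ≅ Z^10.

Boundary ∂_1: C_1 → C_0 sends each edge [p,q] (with p < q) to q − p.
As a 6×15 matrix over Z this has rank 5, with invariant factors (1,1,1,1,1).

Boundary ∂_2: C_2 → C_1 acts by ∂[p,q,r] = [q,r] − [p,r] + [p,q]. For instance
  ∂def = ef − df + de,
  ∂cde = de − ce + cd.
The 15×10 boundary matrix has rank 10 and Smith normal form diag(1,1,1,1,1,1,1,1,1,2).

Computing H_k = (kernel of ∂_k) / (image of ∂_{k+1}):

  H_0: rank C_0 − rank ∂_1 = 6 − 5 = 1, and the invariant factors of ∂_1 are all 1, so H_0 = Z.
  H_1: rank ker ∂_1 − rank ∂_2 = (15 − 5) − 10 = 0, and ∂_2 has invariant factor 2 > 1, so H_1 = Z/2Z.
  H_2: rank ker ∂_2 − rank ∂_3 = (10 − 10) − 0 = 0, and there is no ∂_3, so H_2 = 0.

As a check, the Euler characteristic is 6 − 15 + 10 = 1, which agrees with 1 − 0 + 0 = 1.

Hence the Betti numbers are b_0 = 1, b_1 = 0, b_2 = 0.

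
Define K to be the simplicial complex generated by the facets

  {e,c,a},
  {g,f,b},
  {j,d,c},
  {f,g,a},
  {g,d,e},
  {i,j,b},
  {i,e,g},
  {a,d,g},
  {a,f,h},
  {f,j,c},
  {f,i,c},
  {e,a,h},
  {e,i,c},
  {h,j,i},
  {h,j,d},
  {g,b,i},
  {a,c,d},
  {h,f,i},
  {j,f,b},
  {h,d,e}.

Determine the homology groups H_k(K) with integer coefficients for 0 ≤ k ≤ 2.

Order the vertices as a < b < c < d < e < f < g < h < i < j. Listing each simplex with vertices in this order, K has dimension 2 with simplices:

  0-simplices (10): a, b, c, d, e, f, g, h, i, j
  1-simplices (30): ac, ad, ae, af, ag, ah, bf, bg, bi, bj, cd, ce, cf, ci, cj, de, dg, dh, dj, eg, eh, ei, fg, fh, fi, fj, gi, hi, hj, ij
  2-simplices (20): acd, ace, adg, aeh, afg, afh, bfg, bfj, bgi, bij, cdj, cei, cfi, cfj, deg, deh, dhj, egi, fhi, hij

Hence C_0 ≅ Z^10, C_1 ≅ Z^30, C_2 ≅ Z^20.

∂_1: C_1 → C_0 maps an edge to its endpoints' difference, ∂[p,q] = q − p. For instance
  ∂ad = d − a.
As a 10×30 matrix over Z this has rank 9, with invariant factors (1,1,1,1,1,1,1,1,1).

∂_2: C_2 → C_1 maps a triangle to the signed sum of its edges. For instance
  ∂deg = eg − dg + de,
  ∂bfj = fj − bj + bf.
As a 30×20 matrix over Z this has rank 20, with invariant factors (1,1,1,1,1,1,1,1,1,1,1,1,1,1,1,1,1,1,1,2).

Computing H_k = (kernel of ∂_k) / (image of ∂_{k+1}):

  H_0: rank C_0 − rank ∂_1 = 10 − 9 = 1, and the invariant factors of ∂_1 are all 1, so H_0 = Z.
  H_1: rank ker ∂_1 − rank ∂_2 = (30 − 9) − 20 = 1, and ∂_2 has invariant factor 2 > 1, so H_1 = Z ⊕ Z/2Z.
  H_2: rank ker ∂_2 − rank ∂_3 = (20 − 20) − 0 = 0, and there is no ∂_3, so H_2 = 0.

H_0 ≅ Z,  H_1 ≅ Z ⊕ Z/2Z,  H_2 = 0.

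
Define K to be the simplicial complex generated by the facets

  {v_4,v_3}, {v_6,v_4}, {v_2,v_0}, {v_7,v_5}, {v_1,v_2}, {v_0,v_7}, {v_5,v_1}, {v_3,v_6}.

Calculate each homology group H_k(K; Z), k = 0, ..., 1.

We work with the vertex ordering v_0 < v_1 < v_2 < v_3 < v_4 < v_5 < v_6 < v_7. The simplices of K, each written with vertices in increasing order, are:

  0-simplices (8): [v_0], [v_1], [v_2], [v_3], [v_4], [v_5], [v_6], [v_7]
  1-simplices (8): [v_0,v_2], [v_0,v_7], [v_1,v_2], [v_1,v_5], [v_3,v_4], [v_3,v_6], [v_4,v_6], [v_5,v_7]

so the chain groups are C_0 ≅ Z^8, C_1 ≅ Z^8.

The boundary map ∂_1: C_1 → C_0 is given by ∂[p,q] = [q] − [p]. For instance
  ∂[v_4,v_6] = [v_6] − [v_4].
The resulting 8×8 matrix has rank 6, and its Smith normal form has invariant factors (1,1,1,1,1,1).

From H_k ≅ ker(∂_k) / im(∂_{k+1}) we obtain:

  H_0: rank C_0 − rank ∂_1 = 8 − 6 = 2, and the invariant factors of ∂_1 are all 1, so H_0 = Z^2.
  H_1: rank ker ∂_1 − rank ∂_2 = (8 − 6) − 0 = 2, and there is no ∂_2, so H_1 = Z^2.

As a check, the Euler characteristic is 8 − 8 = 0, which agrees with 2 − 2 = 0.

H_0 ≅ Z^2,  H_1 ≅ Z^2.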